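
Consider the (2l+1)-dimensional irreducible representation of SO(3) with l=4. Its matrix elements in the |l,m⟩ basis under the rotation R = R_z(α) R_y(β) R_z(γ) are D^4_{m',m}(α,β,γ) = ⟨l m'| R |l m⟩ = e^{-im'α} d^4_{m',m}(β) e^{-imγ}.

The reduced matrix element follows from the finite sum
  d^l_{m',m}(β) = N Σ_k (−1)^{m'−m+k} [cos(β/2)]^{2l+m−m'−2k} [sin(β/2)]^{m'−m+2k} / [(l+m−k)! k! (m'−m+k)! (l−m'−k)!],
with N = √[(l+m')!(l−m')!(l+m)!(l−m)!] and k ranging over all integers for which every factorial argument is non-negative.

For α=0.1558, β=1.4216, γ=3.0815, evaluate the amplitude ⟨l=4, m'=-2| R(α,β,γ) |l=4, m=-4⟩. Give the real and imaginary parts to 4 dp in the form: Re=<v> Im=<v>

Re=0.4256 Im=0.0304

D^4_{-2,-4}(0.1558,1.4216,3.0815) = e^{-i·-2·0.1558}·d^4_{-2,-4}(1.4216)·e^{-i·-4·3.0815}. Compute d first:
Half-angle: c=0.757840, s=0.652440. N=√(2·720·1·40320)=7619.763776
The bounds max(0,m−m')=0 and min(l+m,l−m')=0 give 1 term
  k=0: (−1)^2·7619.7638/(1440)·0.7578^6·0.6524^2 = +0.426704
d^4_{-2,-4}(1.4216) = +0.426704
D = (+0.951844+0.306582i)·(+0.426704)·(+0.971250-0.238063i) = +0.425622+0.030368i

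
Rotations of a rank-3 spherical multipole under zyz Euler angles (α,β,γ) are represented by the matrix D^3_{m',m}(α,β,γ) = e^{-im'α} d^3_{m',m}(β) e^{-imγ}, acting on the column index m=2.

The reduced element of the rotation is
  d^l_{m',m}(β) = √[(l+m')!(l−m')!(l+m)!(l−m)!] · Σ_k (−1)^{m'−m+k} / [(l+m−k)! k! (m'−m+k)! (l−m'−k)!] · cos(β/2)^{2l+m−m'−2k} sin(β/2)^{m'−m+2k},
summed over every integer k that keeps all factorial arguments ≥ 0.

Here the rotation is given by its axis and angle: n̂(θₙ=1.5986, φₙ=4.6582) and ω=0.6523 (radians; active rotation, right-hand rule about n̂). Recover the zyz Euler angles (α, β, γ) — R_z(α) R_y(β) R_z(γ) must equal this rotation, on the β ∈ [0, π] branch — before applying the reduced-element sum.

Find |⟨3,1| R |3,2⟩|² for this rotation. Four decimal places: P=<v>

Axis–angle → zyz. n̂ = (sinθₙcosφₙ, sinθₙsinφₙ, cosθₙ) = (-0.054142, -0.998146, -0.027800), ω = 0.6523.
R = I cosω + sinω [n̂]ₓ + (1−cosω) n̂n̂ᵀ gives
  R = [+0.795292, +0.027970, -0.605581; -0.005780, +0.999240, +0.038562; +0.606200, -0.027168, +0.794848]
β = atan2(√(R₁₃²+R₂₃²), R₃₃) = 0.652039; α = atan2(R₂₃, R₁₃) mod 2π = 3.078001; γ = atan2(R₃₂, −R₃₁) mod 2π = 3.186379
D^3_{1,2}(3.0780,0.6520,3.1864) = e^{-i·1·3.0780}·d^3_{1,2}(0.6520)·e^{-i·2·3.1864}. Compute d first:
c=cos(0.652039/2)=0.947325, s=sin(0.652039/2)=0.320275; N=√[24·2·120·1]=75.894664
The bounds max(0,m−m')=1 and min(l+m,l−m')=2 give 2 terms
  k=1: (−1)^0·75.8947/(24)·0.9473^5·0.3203^1 = +0.772711
  k=2: (−1)^1·75.8947/(12)·0.9473^3·0.3203^3 = -0.176642
d^3_{1,2}(0.6520) = +0.772711 -0.176642 = +0.596069
|D^3_{1,2}|² = |d^3_{1,2}(β)|² = (+0.596069)² = 0.355298 (the z-rotation phases have unit modulus)

P=0.3553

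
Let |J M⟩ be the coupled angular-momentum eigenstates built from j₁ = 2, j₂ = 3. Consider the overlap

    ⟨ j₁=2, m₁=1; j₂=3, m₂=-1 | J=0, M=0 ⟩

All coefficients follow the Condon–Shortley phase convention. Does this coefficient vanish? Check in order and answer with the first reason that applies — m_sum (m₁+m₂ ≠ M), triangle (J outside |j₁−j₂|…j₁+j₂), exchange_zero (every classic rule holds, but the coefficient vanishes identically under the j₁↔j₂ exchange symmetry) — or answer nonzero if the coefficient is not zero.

triangle

m-sum: m₁+m₂ = 1+(-1) = 0, M = 0  ✓
triangle: need |j₁−j₂| ≤ J ≤ j₁+j₂, i.e. J ∈ [1, 5]; J = 0 is outside ✗ ⇒ coefficient is 0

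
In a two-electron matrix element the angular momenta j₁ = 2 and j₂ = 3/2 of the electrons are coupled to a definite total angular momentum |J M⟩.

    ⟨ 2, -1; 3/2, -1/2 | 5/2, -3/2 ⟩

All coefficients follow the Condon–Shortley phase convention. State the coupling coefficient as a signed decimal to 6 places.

−√(1/35) ≈ -0.169031

j₁+j₂−J=1  J+j₁−j₂=3  J−j₁+j₂=2  j₁+j₂+J+1=7
(j₁±m₁, j₂±m₂, J±M) = (1,3,1,2,1,4)
P² = 144/35
sum k=0..1:
  [0] +1/6 = 1/6
  [1] −1/4 = -1/4
S = -1/12
C² = P²·S² = 1/35 ; C = -0.169031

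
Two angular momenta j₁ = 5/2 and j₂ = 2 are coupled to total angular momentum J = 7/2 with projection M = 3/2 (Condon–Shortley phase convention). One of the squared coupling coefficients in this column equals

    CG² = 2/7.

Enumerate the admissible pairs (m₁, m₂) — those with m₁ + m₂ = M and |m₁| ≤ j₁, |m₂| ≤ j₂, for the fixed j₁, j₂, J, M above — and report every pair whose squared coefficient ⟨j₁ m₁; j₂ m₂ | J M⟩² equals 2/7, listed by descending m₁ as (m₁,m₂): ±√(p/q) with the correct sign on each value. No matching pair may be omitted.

(3/2,0): +√(2/7)

Admissible pairs with m₁+m₂ = M = 3/2: (-1/2,2), (1/2,1), (3/2,0), (5/2,-1)
  (m₁,m₂)=(5/2,-1): CG² = 5/21, CG = +√(5/21)
  (m₁,m₂)=(3/2,0): CG² = 2/7, CG = +√(2/7)   ← matches the target
  (m₁,m₂)=(1/2,1): CG² = 2/21, CG = −√(2/21)
  (m₁,m₂)=(-1/2,2): CG² = 8/21, CG = −√(8/21)
Pairs with CG² = 2/7: (3/2,0): +√(2/7)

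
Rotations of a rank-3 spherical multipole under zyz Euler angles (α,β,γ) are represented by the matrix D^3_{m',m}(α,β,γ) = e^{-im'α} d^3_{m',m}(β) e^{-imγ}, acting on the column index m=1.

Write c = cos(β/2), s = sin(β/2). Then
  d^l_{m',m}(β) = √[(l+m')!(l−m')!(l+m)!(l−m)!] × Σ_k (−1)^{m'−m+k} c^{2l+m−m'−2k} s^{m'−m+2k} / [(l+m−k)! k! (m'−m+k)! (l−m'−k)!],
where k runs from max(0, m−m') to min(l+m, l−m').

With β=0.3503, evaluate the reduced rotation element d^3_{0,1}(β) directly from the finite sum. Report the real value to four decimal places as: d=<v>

d^3_{0,1}(β=0.3503) via the finite sum:
c=cos(0.350300/2)=0.984700, s=sin(0.350300/2)=0.174256; N=√[6·6·24·2]=41.569219
Admissible k: 1..3 (factorial args all ≥0)
  k=1: (−1)^0·41.5692/(12)·0.9847^5·0.1743^1 = +0.558854
  k=2: (−1)^1·41.5692/(4)·0.9847^3·0.1743^3 = -0.052503
  k=3: (−1)^2·41.5692/(12)·0.9847^1·0.1743^5 = +0.000548
d^3_{0,1}(0.3503) = +0.558854 -0.052503 +0.000548 = +0.506899

d=0.5069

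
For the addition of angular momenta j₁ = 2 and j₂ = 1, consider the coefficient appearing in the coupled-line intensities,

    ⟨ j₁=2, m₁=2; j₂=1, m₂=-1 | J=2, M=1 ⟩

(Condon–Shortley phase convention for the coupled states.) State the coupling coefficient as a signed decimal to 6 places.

triangle: 1!*3!*1!/6! = 6/720
(j±m)!: 4!*0!*0!*2!*3!*1! = 288
prefactor² = (2J+1)*Δ*N² = 12
  k=0: +1/(0!*1!*0!*0!*3!*1!) = 1/6
Σ = 1/6  ⇒  CG² = 12*(1/6)² = 1/3
CG = +√(1/3) = +0.577350

+√(1/3) ≈ +0.577350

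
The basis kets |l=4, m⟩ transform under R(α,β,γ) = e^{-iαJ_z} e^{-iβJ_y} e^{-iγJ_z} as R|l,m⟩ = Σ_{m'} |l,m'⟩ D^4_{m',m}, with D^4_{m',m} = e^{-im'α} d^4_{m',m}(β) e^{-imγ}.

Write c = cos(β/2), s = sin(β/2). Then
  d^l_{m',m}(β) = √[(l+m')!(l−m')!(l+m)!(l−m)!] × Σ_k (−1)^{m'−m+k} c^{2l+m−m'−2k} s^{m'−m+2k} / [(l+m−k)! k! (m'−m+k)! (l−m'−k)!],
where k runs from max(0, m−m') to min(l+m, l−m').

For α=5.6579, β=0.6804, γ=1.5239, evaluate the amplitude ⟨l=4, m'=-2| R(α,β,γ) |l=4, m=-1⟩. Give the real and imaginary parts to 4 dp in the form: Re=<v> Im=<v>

Split into d^4_{-2,-1}(β=0.6804) × two z-phases.
Half-angle: c=0.942688, s=0.333676. N=√(2·720·6·120)=1018.233765
k∈{1,2,3} keeps every argument non-negative
  k=1: (−1)^0·1018.2338/(240)·0.9427^7·0.3337^1 = +0.936562
  k=2: (−1)^1·1018.2338/(48)·0.9427^5·0.3337^3 = -0.586705
  k=3: (−1)^2·1018.2338/(72)·0.9427^3·0.3337^5 = +0.049005
d^4_{-2,-1}(0.6804) = +0.936562 -0.586705 +0.049005 = +0.398862
Attach z-rotation phases: D = e^{-i(-2)(5.6579)}·(+0.398862)·e^{-i(-1)(1.5239)} = +0.384055+0.107668i

Re=0.3841 Im=0.1077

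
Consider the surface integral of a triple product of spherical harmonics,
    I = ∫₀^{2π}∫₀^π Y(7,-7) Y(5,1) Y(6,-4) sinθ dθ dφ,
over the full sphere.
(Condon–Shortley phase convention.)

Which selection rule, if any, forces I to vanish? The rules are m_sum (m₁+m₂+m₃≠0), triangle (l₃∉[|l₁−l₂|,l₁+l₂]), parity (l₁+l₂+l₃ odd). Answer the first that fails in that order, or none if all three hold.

Σmᵢ = -10  ✗
l₃∈[|l₁−l₂|,l₁+l₂]=[2,12], have l₃=6
Σlᵢ = 18 ⇒ even

m_sum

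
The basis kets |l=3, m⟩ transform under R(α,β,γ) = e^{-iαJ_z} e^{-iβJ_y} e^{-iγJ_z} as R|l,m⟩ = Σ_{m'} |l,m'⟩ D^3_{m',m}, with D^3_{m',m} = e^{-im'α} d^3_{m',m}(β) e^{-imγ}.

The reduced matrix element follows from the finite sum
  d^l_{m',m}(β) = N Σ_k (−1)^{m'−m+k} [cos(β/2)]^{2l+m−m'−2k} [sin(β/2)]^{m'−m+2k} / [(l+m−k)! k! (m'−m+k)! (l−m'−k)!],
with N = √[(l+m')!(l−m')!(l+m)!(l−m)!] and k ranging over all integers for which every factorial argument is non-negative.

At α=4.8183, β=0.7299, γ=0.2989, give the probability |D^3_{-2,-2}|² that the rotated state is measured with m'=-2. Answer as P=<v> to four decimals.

P=0.0322

D^3_{-2,-2}(4.8183,0.7299,0.2989) = e^{-i·-2·4.8183}·d^3_{-2,-2}(0.7299)·e^{-i·-2·0.2989}. Compute d first:
With c≡cos(β/2)=0.934142 and s≡sin(β/2)=0.356903, N=[1·120·1·120]^{1/2}=120.000000
k∈{0,1} keeps every argument non-negative
  k=0: (−1)^0·120.0000/(120)·0.9341^6·0.3569^0 = +0.664471
  k=1: (−1)^1·120.0000/(24)·0.9341^4·0.3569^2 = -0.484976
d^3_{-2,-2}(0.7299) = +0.664471 -0.484976 = +0.179495
|D^3_{-2,-2}|² = |d^3_{-2,-2}(β)|² = (+0.179495)² = 0.032219 (the z-rotation phases have unit modulus)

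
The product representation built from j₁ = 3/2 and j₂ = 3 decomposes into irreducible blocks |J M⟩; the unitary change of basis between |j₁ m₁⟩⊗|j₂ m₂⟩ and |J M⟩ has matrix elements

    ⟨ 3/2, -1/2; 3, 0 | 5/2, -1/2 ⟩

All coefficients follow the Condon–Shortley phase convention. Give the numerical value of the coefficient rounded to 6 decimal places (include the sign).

-0.414039

triangle: 2!·1!·4!/8! = 48/40320
(j±m)!: 1!·2!·3!·3!·2!·3! = 864
prefactor² = (2J+1)·Δ·N² = 216/35
  k=1: −1/(1!·1!·1!·2!·0!·2!) = -1/4
  k=2: +1/(2!·0!·0!·1!·1!·3!) = 1/12
Σ = -1/6  ⇒  CG² = 216/35·(-1/6)² = 6/35
CG = −√(6/35) = -0.414039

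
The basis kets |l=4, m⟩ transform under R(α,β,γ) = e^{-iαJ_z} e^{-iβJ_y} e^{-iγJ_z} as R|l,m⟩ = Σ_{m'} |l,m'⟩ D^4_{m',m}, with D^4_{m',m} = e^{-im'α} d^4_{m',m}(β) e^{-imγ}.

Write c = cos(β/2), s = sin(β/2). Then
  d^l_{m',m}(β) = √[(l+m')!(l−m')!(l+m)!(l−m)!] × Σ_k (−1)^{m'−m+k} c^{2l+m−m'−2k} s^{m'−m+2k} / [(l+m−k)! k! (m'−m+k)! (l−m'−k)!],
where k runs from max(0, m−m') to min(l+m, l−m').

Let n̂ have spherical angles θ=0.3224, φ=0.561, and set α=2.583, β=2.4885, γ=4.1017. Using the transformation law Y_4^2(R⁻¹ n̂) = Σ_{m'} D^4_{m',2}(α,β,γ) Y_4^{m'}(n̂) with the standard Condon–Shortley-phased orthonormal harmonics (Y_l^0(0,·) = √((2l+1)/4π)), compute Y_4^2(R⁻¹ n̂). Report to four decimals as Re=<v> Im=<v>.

Need the full column D^4_{m',2} for m'=−4..4 at α=2.5830, β=2.4885, γ=4.1017.
cos(β/2)=0.320774, sin(β/2)=0.947156
d^4_{-4,2}: single k=6 term ⇒ +0.393102;  D = -0.208078+0.333516i
d^4_{-3,2}: k∈[5..6] ⇒ +0.282416 -0.820754 = -0.538338;  D = -0.483710+0.236289i
d^4_{-2,2}: k∈[4..6] ⇒ +0.127812 -0.891472 +0.647696 = -0.115963;  D = +0.115334+0.012061i
d^4_{-1,2}: k∈[3..5] ⇒ +0.040811 -0.533716 +0.930647 = +0.437742;  D = +0.345064+0.269349i
d^4_{0,2}: k∈[2..4] ⇒ +0.009272 -0.215562 +0.704770 = +0.498481;  D = -0.170655-0.468358i
d^4_{1,2}: k∈[1..3] ⇒ +0.001404 -0.061216 +0.355811 = +0.295999;  D = -0.061465+0.289547i
d^4_{2,2}: k∈[0..2] ⇒ +0.000112 -0.011728 +0.127812 = +0.116197;  D = +0.080702-0.083599i
d^4_{3,2}: k∈[0..1] ⇒ -0.001238 +0.032392 = +0.031154;  D = -0.030228+0.007540i
d^4_{4,2}: single k=0 term ⇒ +0.005171;  D = +0.004918+0.001598i
Y_4^{m'}(θ=0.3224,φ=0.561) and Σ D·Y over m':
  (-0.2081+0.3335i)·(-0.0028-0.0035i)  (-0.4837+0.2363i)·(-0.0042-0.0375i)  (+0.1153+0.0121i)·(+0.0772-0.1603i)  (+0.3451+0.2693i)·(+0.3969-0.2494i)  (-0.1707-0.4684i)·(+0.4588+0.0000i)  (-0.0615+0.2895i)·(-0.3969-0.2494i)  (+0.0807-0.0836i)·(+0.0772+0.1603i)  (-0.0302+0.0075i)·(+0.0042-0.0375i)  (+0.0049+0.0016i)·(-0.0028+0.0035i)
Y_4^2(R⁻¹ n̂) = +0.265709-0.286578i

Re=0.2657 Im=-0.2866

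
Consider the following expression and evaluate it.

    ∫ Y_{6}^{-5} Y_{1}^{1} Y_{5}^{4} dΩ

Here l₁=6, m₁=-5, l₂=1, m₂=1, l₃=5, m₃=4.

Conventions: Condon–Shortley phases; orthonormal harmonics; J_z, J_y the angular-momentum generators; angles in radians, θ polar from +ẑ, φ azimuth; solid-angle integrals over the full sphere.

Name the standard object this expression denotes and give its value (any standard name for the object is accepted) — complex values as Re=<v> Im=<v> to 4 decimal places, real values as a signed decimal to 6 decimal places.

Gaunt coefficient, -0.303018

This is a Gaunt coefficient — the integral of a triple product of spherical harmonics over the sphere.
Rules hold: Σm=0, L=12 even, 5≤5≤7.
N = 13·3·11 = 429
Δ = 2!·10!·0!/13! = 1/858
Racah Σ t=1..1: t=1:−1/14400 = -1/14400
⇒ 3j(6 1 5; 0 0 0)² = 6/143, sgn +1
Racah Σ t=2..2: t=2:+1/725760 = 1/725760
⇒ 3j(6 1 5; -5 1 4)² = 5/78, sgn -1
4πI² = N·(3j₀)²·(3jₘ)² = 15/13
I = -1·√(1.15385/4π) = -0.30301841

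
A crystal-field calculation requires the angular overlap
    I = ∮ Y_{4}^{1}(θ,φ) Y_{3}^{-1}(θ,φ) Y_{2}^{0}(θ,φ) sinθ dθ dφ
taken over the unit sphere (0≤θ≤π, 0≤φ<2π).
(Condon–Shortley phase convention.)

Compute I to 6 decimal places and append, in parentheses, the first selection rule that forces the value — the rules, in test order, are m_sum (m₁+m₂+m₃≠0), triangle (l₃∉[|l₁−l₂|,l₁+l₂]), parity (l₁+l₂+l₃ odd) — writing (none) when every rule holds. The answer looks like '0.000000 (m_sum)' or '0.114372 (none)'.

0.000000 (parity)

L=9 odd ⇒ parity kills the (l;000) factor ⇒ I = 0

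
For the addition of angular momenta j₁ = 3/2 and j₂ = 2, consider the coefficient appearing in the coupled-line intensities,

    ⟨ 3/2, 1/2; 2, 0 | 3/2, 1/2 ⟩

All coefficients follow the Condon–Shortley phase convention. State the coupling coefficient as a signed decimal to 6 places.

−√(1/5) ≈ -0.447214

√[4·2!1!2!/6! · 2!1!2!2!2!1!] = √(16/45)
  +(−1)^0/∏(0,2,1,2,0,0)! = 1/4  (running 1/4)
  +(−1)^1/∏(1,1,0,1,1,1)! = -1  (running -3/4)
⟨..|..⟩ = √(16/45)·(-3/4) = -0.447214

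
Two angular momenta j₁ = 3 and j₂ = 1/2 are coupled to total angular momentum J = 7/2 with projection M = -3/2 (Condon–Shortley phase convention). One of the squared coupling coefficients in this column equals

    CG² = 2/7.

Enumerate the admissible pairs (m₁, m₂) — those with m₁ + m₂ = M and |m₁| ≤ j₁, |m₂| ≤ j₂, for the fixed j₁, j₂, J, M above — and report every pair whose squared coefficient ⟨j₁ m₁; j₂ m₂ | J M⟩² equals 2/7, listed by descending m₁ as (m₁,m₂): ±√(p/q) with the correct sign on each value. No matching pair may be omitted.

Admissible pairs with m₁+m₂ = M = -3/2: (-2,1/2), (-1,-1/2)
  (m₁,m₂)=(-1,-1/2): CG² = 5/7, CG = +√(5/7)
  (m₁,m₂)=(-2,1/2): CG² = 2/7, CG = +√(2/7)   ← matches the target
Pairs with CG² = 2/7: (-2,1/2): +√(2/7)

(-2,1/2): +√(2/7)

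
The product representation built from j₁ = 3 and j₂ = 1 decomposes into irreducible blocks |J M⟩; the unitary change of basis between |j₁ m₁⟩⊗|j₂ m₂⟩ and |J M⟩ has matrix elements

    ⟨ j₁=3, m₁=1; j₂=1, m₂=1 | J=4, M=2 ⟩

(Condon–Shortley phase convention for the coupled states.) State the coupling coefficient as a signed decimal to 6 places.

j₁+j₂−J=0  J+j₁−j₂=6  J−j₁+j₂=2  j₁+j₂+J+1=9
(j₁±m₁, j₂±m₂, J±M) = (4,2,2,0,6,2)
P² = 34560/7
sum k=0..0:
  [0] +1/96 = 1/96
S = 1/96
C² = P²·S² = 15/28 ; C = +0.731925

+√(15/28) ≈ +0.731925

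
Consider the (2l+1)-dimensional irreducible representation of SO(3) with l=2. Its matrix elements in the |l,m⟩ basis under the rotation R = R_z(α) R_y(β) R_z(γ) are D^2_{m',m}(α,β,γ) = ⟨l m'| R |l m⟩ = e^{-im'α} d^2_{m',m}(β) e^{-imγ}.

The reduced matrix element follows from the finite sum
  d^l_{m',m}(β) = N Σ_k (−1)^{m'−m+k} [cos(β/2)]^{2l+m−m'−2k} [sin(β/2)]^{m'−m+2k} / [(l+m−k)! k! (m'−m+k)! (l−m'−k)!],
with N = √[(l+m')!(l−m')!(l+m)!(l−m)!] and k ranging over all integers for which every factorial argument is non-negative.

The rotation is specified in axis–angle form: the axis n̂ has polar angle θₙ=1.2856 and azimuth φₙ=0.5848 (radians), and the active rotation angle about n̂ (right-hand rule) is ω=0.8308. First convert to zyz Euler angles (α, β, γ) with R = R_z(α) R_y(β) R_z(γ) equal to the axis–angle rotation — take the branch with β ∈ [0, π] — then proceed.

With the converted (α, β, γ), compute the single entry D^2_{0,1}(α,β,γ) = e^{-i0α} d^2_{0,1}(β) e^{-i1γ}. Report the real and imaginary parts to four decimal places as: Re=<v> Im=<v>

Re=0.2725 Im=-0.5482

Axis–angle → zyz. n̂ = (sinθₙcosφₙ, sinθₙsinφₙ, cosθₙ) = (+0.800141, +0.529734, +0.281346), ω = 0.8308.
R = I cosω + sinω [n̂]ₓ + (1−cosω) n̂n̂ᵀ gives
  R = [+0.882816, -0.069708, +0.464517; +0.345824, +0.765687, -0.542337; -0.317869, +0.639425, +0.700067]
β = atan2(√(R₁₃²+R₂₃²), R₃₃) = 0.795305; α = atan2(R₂₃, R₁₃) mod 2π = 5.420650; γ = atan2(R₃₂, −R₃₁) mod 2π = 1.109457
First d^2_{0,1}(β=0.7953), then the phase factors e^{-i(0)α} and e^{-i(1)γ}:
Half-angle: c=0.921973, s=0.387255. N=√(2·2·6·1)=4.898979
k: max(0,(1)−(0))=1 … min(2+(1),2−(0))=2
  k=1: (−1)^0·4.8990/(2)·0.9220^3·0.3873^1 = +0.743407
  k=2: (−1)^1·4.8990/(2)·0.9220^1·0.3873^3 = -0.131155
d^2_{0,1}(0.7953) = +0.743407 -0.131155 = +0.612252
Attach z-rotation phases: D = e^{-i(0)(5.4207)}·(+0.612252)·e^{-i(1)(1.1095)} = +0.272543-0.548246i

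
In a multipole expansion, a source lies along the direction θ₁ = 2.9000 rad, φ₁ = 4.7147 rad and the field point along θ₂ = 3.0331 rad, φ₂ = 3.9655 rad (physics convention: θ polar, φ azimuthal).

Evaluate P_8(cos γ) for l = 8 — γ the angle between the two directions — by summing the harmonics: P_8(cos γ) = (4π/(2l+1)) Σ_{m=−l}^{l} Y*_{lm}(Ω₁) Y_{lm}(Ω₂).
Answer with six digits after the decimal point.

0.505912

Expand P_8 via completeness: Σ_{m} conj(Y_{8,m}) at Ω₁ times Y_{8,m} at Ω₂ —
  m=-8: Y*=(0.000006, 0.000000)  Y=(0.000000, -0.000000)  product (0.000000, -0.000000)
  m=-7: Y*=(0.000001, -0.000090)  Y=(0.000000, 0.000000)  product (0.000000, -0.000000)
  m=-6: Y*=(-0.000928, -0.000013)  Y=(0.000002, 0.000008)  product (-0.000000, -0.000000)
  m=-5: Y*=(-0.000080, 0.006895)  Y=(-0.000079, 0.000118)  product (-0.000001, -0.000001)
  m=-4: Y*=(0.037972, 0.000351)  Y=(-0.001782, 0.000277)  product (-0.000068, 0.000010)
  m=-3: Y*=(0.001059, -0.152741)  Y=(-0.013304, -0.010538)  product (-0.001624, 0.002021)
  m=-2: Y*=(-0.421610, -0.001949)  Y=(-0.008722, -0.113024)  product (0.003457, 0.047669)
  m=-1: Y*=(-0.001548, 0.669725)  Y=(0.326838, -0.353032)  product (0.235928, 0.219438)
  m=+0: Y*=(0.224918, -0.000000)  Y=(0.929314, 0.000000)  product (0.209020, 0.000000)
  m=+1: Y*=(0.001548, 0.669725)  Y=(-0.326838, -0.353032)  product (0.235928, -0.219438)
  m=+2: Y*=(-0.421610, 0.001949)  Y=(-0.008722, 0.113024)  product (0.003457, -0.047669)
  m=+3: Y*=(-0.001059, -0.152741)  Y=(0.013304, -0.010538)  product (-0.001624, -0.002021)
  m=+4: Y*=(0.037972, -0.000351)  Y=(-0.001782, -0.000277)  product (-0.000068, -0.000010)
  m=+5: Y*=(0.000080, 0.006895)  Y=(0.000079, 0.000118)  product (-0.000001, 0.000001)
  m=+6: Y*=(-0.000928, 0.000013)  Y=(0.000002, -0.000008)  product (-0.000000, 0.000000)
  m=+7: Y*=(-0.000001, -0.000090)  Y=(-0.000000, 0.000000)  product (0.000000, 0.000000)
  m=+8: Y*=(0.000006, -0.000000)  Y=(0.000000, 0.000000)  product (0.000000, 0.000000)
Total Σ_m = (0.684407, 0.000000). Multiply by 0.739198: (0.505912, 0.000000). P_8(cos γ) = 0.505912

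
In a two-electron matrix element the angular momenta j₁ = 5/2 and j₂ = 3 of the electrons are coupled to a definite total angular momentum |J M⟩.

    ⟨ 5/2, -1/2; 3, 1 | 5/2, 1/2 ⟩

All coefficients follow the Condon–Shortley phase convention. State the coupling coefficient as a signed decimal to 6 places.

+√(8/35) ≈ +0.478091

triangle: 3!·2!·3!/9! = 72/362880
(j±m)!: 2!·3!·4!·2!·3!·2! = 6912
prefactor² = (2J+1)·Δ·N² = 288/35
  k=1: −1/(1!·2!·2!·3!·0!·0!) = -1/24
  k=2: +1/(2!·1!·1!·2!·1!·1!) = 1/4
  k=3: −1/(3!·0!·0!·1!·2!·2!) = -1/24
Σ = 1/6  ⇒  CG² = 288/35·(1/6)² = 8/35
CG = +√(8/35) = +0.478091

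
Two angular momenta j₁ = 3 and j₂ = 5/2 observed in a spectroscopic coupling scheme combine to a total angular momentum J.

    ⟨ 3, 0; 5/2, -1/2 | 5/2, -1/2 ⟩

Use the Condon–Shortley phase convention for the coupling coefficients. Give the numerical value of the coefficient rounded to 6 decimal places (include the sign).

-0.276026  (= −√(8/105))

triangle: 3!*3!*2!/9! = 72/362880
(j±m)!: 3!*3!*2!*3!*2!*3! = 5184
prefactor² = (2J+1)*Δ*N² = 216/35
  k=0: +1/(0!*3!*3!*2!*0!*0!) = 1/72
  k=1: −1/(1!*2!*2!*1!*1!*1!) = -1/4
  k=2: +1/(2!*1!*1!*0!*2!*2!) = 1/8
Σ = -1/9  ⇒  CG² = 216/35*(-1/9)² = 8/105
CG = −√(8/105) = -0.276026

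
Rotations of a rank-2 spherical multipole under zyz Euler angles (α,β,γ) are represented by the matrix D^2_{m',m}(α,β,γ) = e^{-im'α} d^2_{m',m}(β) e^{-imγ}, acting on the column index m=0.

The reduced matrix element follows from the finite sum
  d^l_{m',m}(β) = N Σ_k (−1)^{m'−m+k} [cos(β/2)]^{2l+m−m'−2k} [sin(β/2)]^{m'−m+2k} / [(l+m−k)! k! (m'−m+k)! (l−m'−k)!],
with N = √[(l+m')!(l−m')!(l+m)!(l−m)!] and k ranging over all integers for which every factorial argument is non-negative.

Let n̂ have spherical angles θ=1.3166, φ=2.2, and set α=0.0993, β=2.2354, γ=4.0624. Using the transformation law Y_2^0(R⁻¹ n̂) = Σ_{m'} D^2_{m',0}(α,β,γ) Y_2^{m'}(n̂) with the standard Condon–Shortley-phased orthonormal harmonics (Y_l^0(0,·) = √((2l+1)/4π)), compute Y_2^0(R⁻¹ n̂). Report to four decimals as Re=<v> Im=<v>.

Re=-0.0393 Im=0.0000

Need the full column D^2_{m',0} for m'=−2..2 at α=0.0993, β=2.2354, γ=4.0624.
cos(β/2)=0.437752, sin(β/2)=0.899096
d^2_{-2,0}: single k=2 term ⇒ +0.379440;  D = +0.371982+0.074862i
d^2_{-1,0}: k∈[1..2] ⇒ +0.184742 -0.779330 = -0.594589;  D = -0.591659-0.058946i
d^2_{0,0}: k∈[0..2] ⇒ +0.036721 -0.619623 +0.653468 = +0.070566;  D = +0.070566+0.000000i
d^2_{1,0}: k∈[0..1] ⇒ -0.184742 +0.779330 = +0.594589;  D = +0.591659-0.058946i
d^2_{2,0}: single k=0 term ⇒ +0.379440;  D = +0.371982-0.074862i
Y_2^{m'}(θ=1.3166,φ=2.2) and Σ D·Y over m':
  (+0.3720+0.0749i)·(-0.1112+0.3443i)  (-0.5917-0.0589i)·(-0.1107-0.1520i)  (+0.0706+0.0000i)·(-0.2556+0.0000i)  (+0.5917-0.0589i)·(+0.1107-0.1520i)  (+0.3720-0.0749i)·(-0.1112-0.3443i)
Y_2^0(R⁻¹ n̂) = -0.039306+0.000000i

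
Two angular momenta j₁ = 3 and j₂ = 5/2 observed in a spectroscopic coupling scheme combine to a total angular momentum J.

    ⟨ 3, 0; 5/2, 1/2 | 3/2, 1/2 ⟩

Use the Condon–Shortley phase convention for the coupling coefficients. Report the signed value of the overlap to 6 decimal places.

√[4·4!2!1!/8! · 3!3!3!2!2!1!] = √(144/35)
  +(−1)^2/∏(2,2,1,1,1,0)! = 1/4  (running 1/4)
  +(−1)^3/∏(3,1,0,0,2,1)! = -1/12  (running 1/6)
⟨..|..⟩ = √(144/35)·(1/6) = +0.338062

+0.338062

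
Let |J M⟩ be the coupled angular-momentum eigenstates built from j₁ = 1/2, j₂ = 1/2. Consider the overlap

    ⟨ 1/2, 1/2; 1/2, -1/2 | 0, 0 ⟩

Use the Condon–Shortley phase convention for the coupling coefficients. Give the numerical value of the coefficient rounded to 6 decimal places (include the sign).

j₁+j₂−J=1  J+j₁−j₂=0  J−j₁+j₂=0  j₁+j₂+J+1=2
(j₁±m₁, j₂±m₂, J±M) = (1,0,0,1,0,0)
P² = 1/2
sum k=0..0:
  [0] +1/1 = 1
S = 1
C² = P²·S² = 1/2 ; C = +0.707107

+0.707107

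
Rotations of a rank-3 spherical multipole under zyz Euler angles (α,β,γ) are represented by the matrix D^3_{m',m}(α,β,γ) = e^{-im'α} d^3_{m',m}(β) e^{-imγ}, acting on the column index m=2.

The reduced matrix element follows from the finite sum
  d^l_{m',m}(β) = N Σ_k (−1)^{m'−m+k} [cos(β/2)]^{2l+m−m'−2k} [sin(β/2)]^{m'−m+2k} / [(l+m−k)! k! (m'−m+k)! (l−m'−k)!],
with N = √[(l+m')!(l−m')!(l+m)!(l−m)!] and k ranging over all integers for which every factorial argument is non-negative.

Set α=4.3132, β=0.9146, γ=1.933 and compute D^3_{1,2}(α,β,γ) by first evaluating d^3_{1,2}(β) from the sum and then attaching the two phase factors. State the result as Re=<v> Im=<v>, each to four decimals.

D^3_{1,2}(4.3132,0.9146,1.9330) = e^{-i·1·4.3132}·d^3_{1,2}(0.9146)·e^{-i·2·1.9330}. Compute d first:
Half-angle: c=0.897248, s=0.441527. N=√(24·2·120·1)=75.894664
The bounds max(0,m−m')=1 and min(l+m,l−m')=2 give 2 terms
  k=1: (−1)^0·75.8947/(24)·0.8972^5·0.4415^1 = +0.811932
  k=2: (−1)^1·75.8947/(12)·0.8972^3·0.4415^3 = -0.393224
d^3_{1,2}(0.9146) = +0.811932 -0.393224 = +0.418708
Phases: e^{-i·(1)·4.3132}=-0.388671+0.921377i, e^{-i·(2)·1.9330}=-0.748892+0.662692i ⇒ D=-0.133784-0.396760i

Re=-0.1338 Im=-0.3968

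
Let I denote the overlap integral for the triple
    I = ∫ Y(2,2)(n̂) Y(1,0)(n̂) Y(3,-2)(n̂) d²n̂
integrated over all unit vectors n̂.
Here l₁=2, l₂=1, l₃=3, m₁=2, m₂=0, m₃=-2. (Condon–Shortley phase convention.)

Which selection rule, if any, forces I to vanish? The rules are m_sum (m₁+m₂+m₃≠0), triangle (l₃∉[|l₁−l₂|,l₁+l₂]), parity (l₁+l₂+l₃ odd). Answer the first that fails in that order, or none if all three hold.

m₁+m₂+m₃ = 2 + 0 − 2 = 0  ✓
triangle: |2−1|=1 ≤ l₃=3 ≤ 2+1=3  ✓
parity: l₁+l₂+l₃ = 6 is even  ✓

none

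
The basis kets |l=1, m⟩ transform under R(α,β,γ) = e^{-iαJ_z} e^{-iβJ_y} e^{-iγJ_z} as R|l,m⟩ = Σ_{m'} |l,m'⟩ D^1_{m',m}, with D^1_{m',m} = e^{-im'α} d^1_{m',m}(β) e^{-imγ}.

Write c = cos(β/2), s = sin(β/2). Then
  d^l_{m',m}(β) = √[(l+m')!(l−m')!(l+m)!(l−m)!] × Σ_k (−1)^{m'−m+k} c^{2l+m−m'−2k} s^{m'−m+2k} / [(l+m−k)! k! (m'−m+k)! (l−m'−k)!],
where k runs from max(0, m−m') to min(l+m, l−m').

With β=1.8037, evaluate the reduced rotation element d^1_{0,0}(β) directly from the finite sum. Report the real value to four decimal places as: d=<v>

d=-0.2308

d^1_{0,0}(β=1.8037) via the finite sum:
With c≡cos(β/2)=0.620160 and s≡sin(β/2)=0.784476, N=[1·1·1·1]^{1/2}=1.000000
k: max(0,(0)−(0))=0 … min(1+(0),1−(0))=1
  k=0: (−1)^0·1.0000/(1)·0.6202^2·0.7845^0 = +0.384598
  k=1: (−1)^1·1.0000/(1)·0.6202^0·0.7845^2 = -0.615402
d^1_{0,0}(1.8037) = +0.384598 -0.615402 = -0.230804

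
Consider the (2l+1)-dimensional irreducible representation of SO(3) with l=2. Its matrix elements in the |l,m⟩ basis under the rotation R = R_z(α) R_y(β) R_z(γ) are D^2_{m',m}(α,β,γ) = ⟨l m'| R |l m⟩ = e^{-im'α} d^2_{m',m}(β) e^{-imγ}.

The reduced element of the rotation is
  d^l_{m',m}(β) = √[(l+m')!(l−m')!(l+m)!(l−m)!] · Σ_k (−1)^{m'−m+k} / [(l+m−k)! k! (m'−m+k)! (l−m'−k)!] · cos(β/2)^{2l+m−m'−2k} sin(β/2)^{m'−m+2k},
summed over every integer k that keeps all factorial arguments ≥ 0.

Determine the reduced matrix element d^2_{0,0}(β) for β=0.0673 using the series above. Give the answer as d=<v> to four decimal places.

d=0.9932

d^2_{0,0}(β=0.0673) via the finite sum:
c=cos(0.067300/2)=0.999434, s=sin(0.067300/2)=0.033644; N=√[2·2·2·2]=4.000000
The bounds max(0,m−m')=0 and min(l+m,l−m')=2 give 3 terms
  k=0: (−1)^0·4.0000/(4)·0.9994^4·0.0336^0 = +0.997737
  k=1: (−1)^1·4.0000/(1)·0.9994^2·0.0336^2 = -0.004522
  k=2: (−1)^2·4.0000/(4)·0.9994^0·0.0336^4 = +0.000001
d^2_{0,0}(0.0673) = +0.997737 -0.004522 +0.000001 = +0.993216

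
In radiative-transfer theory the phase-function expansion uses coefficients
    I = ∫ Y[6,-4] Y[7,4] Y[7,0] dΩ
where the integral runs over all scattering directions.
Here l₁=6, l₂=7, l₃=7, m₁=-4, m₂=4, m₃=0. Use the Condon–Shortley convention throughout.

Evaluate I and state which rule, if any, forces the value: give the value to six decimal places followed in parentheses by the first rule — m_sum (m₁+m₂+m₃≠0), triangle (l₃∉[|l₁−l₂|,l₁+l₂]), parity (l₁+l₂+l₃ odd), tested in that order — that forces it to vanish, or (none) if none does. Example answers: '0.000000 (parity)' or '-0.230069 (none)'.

0.012650 (none)

m-sum 0 ✓  L=20 even ✓  1≤7≤13 ✓
Π(2lᵢ+1) = 13×15×15 = 2925
triangle coeff Δ(6,7,7) = 1/2444321880
Σ_t [0,6]: t=0:+1/2612736000 t=1:−1/20736000 t=2:+1/1658880 t=3:−1/746496 t=4:+1/1658880 t=5:−1/20736000 t=6:+1/2612736000 = -1/4354560
(3j)²=1000/138567 [(6 7 7; 0 0 0)], sign=+1
Σ_t [4,6]: t=4:+1/174182400 t=5:−1/20736000 t=6:+1/24883200 = -1/435456000
(3j)²=2/20995 [(6 7 7; -4 4 0)], sign=+1
⇒ 4πI² = 30000/14919047
I = (+1)√(30000/14919047/(4π)) = 0.01264984
No selection rule forces the value: the integral is nonzero (none).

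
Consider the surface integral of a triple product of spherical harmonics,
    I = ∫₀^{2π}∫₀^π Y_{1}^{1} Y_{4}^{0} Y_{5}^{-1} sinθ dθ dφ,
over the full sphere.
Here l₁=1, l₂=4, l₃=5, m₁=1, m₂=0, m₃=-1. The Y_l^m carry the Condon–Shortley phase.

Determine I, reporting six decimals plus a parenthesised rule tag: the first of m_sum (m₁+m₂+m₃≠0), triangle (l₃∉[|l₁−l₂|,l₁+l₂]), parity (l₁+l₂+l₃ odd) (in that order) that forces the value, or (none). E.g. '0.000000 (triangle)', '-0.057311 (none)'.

-0.190188 (none)

Rules hold: Σm=0, L=10 even, 3≤5≤5.
N = 3·9·11 = 297
Δ = 0!·2!·8!/11! = 1/495
Racah Σ t=0..0: t=0:+1/576 = 1/576
⇒ 3j(1 4 5; 0 0 0)² = 5/99, sgn -1
Racah Σ t=0..0: t=0:+1/1152 = 1/1152
⇒ 3j(1 4 5; 1 0 -1)² = 1/33, sgn +1
4πI² = N·(3j₀)²·(3jₘ)² = 5/11
I = -1·√(0.454545/4π) = -0.19018827
No selection rule forces the value: the integral is nonzero (none).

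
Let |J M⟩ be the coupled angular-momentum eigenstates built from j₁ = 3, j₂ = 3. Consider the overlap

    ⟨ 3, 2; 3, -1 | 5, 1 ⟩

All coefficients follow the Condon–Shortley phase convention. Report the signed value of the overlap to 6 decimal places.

√[11·1!5!5!/12! · 5!1!2!4!6!4!] = √(230400/7)
  +(−1)^0/∏(0,1,1,2,4,3)! = 1/288  (running 1/288)
  +(−1)^1/∏(1,0,0,1,5,4)! = -1/2880  (running 1/320)
⟨..|..⟩ = √(230400/7)·(1/320) = +0.566947

+0.566947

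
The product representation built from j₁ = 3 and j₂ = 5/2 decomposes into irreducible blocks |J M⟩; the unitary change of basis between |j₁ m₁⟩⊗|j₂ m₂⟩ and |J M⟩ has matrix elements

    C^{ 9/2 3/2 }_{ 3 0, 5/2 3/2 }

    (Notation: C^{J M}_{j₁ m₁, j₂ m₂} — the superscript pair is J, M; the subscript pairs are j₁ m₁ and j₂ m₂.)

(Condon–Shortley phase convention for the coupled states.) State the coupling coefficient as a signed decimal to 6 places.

√[10·1!5!4!/11! · 3!3!4!1!6!3!] = √(207360/77)
  +(−1)^0/∏(0,1,3,4,2,0)! = 1/288  (running 1/288)
  +(−1)^1/∏(1,0,2,3,3,1)! = -1/72  (running -1/96)
⟨..|..⟩ = √(207360/77)·(-1/96) = -0.540562

−√(45/154) ≈ -0.540562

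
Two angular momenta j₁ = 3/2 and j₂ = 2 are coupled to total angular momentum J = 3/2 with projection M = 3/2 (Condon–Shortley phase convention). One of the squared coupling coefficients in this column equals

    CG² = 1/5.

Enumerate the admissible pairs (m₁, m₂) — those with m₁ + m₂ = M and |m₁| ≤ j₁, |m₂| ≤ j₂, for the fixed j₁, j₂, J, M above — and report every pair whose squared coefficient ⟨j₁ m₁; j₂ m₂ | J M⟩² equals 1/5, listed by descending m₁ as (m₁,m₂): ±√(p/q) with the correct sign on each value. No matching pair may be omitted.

(3/2,0): +√(1/5)

Admissible pairs with m₁+m₂ = M = 3/2: (-1/2,2), (1/2,1), (3/2,0)
  (m₁,m₂)=(3/2,0): CG² = 1/5, CG = +√(1/5)   ← matches the target
  (m₁,m₂)=(1/2,1): CG² = 2/5, CG = −√(2/5)
  (m₁,m₂)=(-1/2,2): CG² = 2/5, CG = +√(2/5)
Pairs with CG² = 1/5: (3/2,0): +√(1/5)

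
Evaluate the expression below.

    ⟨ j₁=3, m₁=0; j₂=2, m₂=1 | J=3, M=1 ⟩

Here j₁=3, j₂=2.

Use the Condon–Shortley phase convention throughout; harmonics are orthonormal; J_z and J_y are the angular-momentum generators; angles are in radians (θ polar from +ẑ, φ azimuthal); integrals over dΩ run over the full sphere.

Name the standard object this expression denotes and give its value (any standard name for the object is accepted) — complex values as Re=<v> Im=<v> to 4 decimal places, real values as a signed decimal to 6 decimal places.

Clebsch–Gordan coefficient, −√(1/30) ≈ -0.182574

This is a Clebsch–Gordan (vector-coupling) coefficient.
j₁+j₂−J=2  J+j₁−j₂=4  J−j₁+j₂=2  j₁+j₂+J+1=9
(j₁±m₁, j₂±m₂, J±M) = (3,3,3,1,4,2)
P² = 96/5
sum k=1..2:
  [1] −1/8 = -1/8
  [2] +1/12 = 1/12
S = -1/24
C² = P²·S² = 1/30 ; C = -0.182574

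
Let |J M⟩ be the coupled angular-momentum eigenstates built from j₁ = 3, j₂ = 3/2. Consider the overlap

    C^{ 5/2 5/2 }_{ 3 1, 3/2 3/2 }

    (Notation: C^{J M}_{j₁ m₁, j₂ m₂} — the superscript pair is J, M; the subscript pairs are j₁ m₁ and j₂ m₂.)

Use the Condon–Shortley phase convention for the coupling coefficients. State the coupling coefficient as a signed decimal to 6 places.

√[6·2!4!1!/8! · 4!2!3!0!5!0!] = √(1728/7)
  +(−1)^2/∏(2,0,0,1,4,0)! = 1/48  (running 1/48)
⟨..|..⟩ = √(1728/7)·(1/48) = +0.327327

+√(3/28) = +0.327327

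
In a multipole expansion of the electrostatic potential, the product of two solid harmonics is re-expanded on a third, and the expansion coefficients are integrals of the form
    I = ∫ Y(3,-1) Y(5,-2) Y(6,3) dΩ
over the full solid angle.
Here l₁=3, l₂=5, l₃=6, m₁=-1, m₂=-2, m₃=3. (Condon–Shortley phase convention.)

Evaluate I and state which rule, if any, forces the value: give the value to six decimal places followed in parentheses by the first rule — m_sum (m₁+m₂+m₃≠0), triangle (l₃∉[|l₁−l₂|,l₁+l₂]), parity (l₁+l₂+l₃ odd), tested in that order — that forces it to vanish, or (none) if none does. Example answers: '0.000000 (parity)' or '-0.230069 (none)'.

Checks pass: Σm=0; 14 even; l₃=6∈[2,8].
(2·3+1)(2·5+1)(2·6+1) = 1001
Δ: 2! 4! 8! / 15! → 1/675675
sum: t=0:+1/8640 t=1:−1/2304 t=2:+1/8640 = -7/34560
3j²(3 5 6; 0 0 0) = Δ·Π!·Σ² = 7/429  (sign -1)
sum: t=0:+1/34560 t=1:−1/8640 t=2:+1/40320 = -1/16128
3j²(3 5 6; -1 -2 3) = Δ·Π!·Σ² = 18/1001  (sign +1)
combine: 4πI² = 1001·7/429·18/1001 = 42/143
take √, sign -1: I = -0.15288036
No selection rule forces the value: the integral is nonzero (none).

-0.152880 (none)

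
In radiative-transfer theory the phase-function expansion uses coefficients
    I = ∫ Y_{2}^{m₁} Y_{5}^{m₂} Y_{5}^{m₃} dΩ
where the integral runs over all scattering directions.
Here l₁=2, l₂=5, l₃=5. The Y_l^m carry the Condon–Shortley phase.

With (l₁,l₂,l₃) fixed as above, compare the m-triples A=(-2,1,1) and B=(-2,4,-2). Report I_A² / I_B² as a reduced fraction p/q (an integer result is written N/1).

25/12

l's match ⇒ only the (l;m) 3-j factors differ between A and B.
A: triangle coeff Δ(2,5,5) = 1/38610; Σ_t [2,2]: t=2:+1/2304 = 1/2304; (3j)²=5/143 [(2 5 5; -2 1 1)], sign=+1
B: triangle coeff Δ(2,5,5) = 1/38610; Σ_t [2,2]: t=2:+1/20160 = 1/20160; (3j)²=12/715 [(2 5 5; -2 4 -2)], sign=-1
I_A²/I_B² = (5/143)/(12/715) = 25/12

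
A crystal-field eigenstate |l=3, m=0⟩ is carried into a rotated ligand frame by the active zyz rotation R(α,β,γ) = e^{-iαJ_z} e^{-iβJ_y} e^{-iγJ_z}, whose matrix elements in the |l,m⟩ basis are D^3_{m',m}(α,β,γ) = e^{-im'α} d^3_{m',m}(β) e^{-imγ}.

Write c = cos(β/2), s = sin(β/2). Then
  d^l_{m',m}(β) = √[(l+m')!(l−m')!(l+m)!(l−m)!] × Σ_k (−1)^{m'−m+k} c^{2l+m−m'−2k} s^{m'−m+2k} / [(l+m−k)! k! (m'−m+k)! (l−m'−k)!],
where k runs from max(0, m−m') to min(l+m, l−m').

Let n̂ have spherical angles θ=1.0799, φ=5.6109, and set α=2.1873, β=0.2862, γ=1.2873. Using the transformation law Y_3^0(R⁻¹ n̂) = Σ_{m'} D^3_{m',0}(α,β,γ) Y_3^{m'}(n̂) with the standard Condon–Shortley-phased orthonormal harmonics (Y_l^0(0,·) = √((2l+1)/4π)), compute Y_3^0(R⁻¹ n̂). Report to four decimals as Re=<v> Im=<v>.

Need the full column D^3_{m',0} for m'=−3..3 at α=2.1873, β=0.2862, γ=1.2873.
cos(β/2)=0.989779, sin(β/2)=0.142612
d^3_{-3,0}: single k=3 term ⇒ +0.012578;  D = +0.012092+0.003460i
d^3_{-2,0}: k∈[2..3] ⇒ +0.106912 -0.002220 = +0.104692;  D = -0.034695-0.098776i
d^3_{-1,0}: k∈[1..3] ⇒ +0.469286 -0.029228 +0.000202 = +0.440260;  D = -0.254552+0.359211i
d^3_{0,0}: k∈[0..3] ⇒ +0.940218 -0.175674 +0.003647 -0.000008 = +0.768182;  D = +0.768182+0.000000i
d^3_{1,0}: k∈[0..2] ⇒ -0.469286 +0.029228 -0.000202 = -0.440260;  D = +0.254552+0.359211i
d^3_{2,0}: k∈[0..1] ⇒ +0.106912 -0.002220 = +0.104692;  D = -0.034695+0.098776i
d^3_{3,0}: single k=0 term ⇒ -0.012578;  D = -0.012092+0.003460i
Y_3^{m'}(θ=1.0799,φ=5.6109) and Σ D·Y over m':
  (+0.0121+0.0035i)·(-0.1235+0.2582i)  (-0.0347-0.0988i)·(+0.0840+0.3652i)  (-0.2546+0.3592i)·(+0.0248+0.0197i)  (+0.7682+0.0000i)·(-0.3323+0.0000i)  (+0.2546+0.3592i)·(-0.0248+0.0197i)  (-0.0347+0.0988i)·(+0.0840-0.3652i)  (-0.0121+0.0035i)·(+0.1235+0.2582i)
Y_3^0(R⁻¹ n̂) = -0.220519+0.000000i

Re=-0.2205 Im=0.0000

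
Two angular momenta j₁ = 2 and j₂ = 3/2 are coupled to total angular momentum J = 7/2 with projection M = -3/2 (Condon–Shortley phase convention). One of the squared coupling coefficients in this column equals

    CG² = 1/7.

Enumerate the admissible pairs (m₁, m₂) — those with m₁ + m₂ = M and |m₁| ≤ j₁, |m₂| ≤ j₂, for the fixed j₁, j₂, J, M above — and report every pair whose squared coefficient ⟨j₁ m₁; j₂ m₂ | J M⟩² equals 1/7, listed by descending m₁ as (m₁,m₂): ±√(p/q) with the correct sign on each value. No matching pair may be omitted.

(-2,1/2): +√(1/7)

Admissible pairs with m₁+m₂ = M = -3/2: (-2,1/2), (-1,-1/2), (0,-3/2)
  (m₁,m₂)=(0,-3/2): CG² = 2/7, CG = +√(2/7)
  (m₁,m₂)=(-1,-1/2): CG² = 4/7, CG = +√(4/7)
  (m₁,m₂)=(-2,1/2): CG² = 1/7, CG = +√(1/7)   ← matches the target
Pairs with CG² = 1/7: (-2,1/2): +√(1/7)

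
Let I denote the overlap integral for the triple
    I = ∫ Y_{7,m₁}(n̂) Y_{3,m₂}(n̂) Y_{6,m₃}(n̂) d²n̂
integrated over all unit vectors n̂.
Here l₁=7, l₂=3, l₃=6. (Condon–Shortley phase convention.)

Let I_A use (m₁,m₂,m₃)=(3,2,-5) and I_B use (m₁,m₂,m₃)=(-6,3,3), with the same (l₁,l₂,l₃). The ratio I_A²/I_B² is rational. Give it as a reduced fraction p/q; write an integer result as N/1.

Same 7,3,6: normalisation and zero-m 3j drop out of the ratio.
A: Δ: 4! 10! 2! / 17! → 1/2042040; sum: t=3:−1/4354560 t=4:+1/87091200 = -19/87091200; 3j²(7 3 6; 3 2 -5) = Δ·Π!·Σ² = 361/37128  (sign +1)
B: Δ: 4! 10! 2! / 17! → 1/2042040; sum: t=4:+1/17418240 = 1/17418240; 3j²(7 3 6; -6 3 3) = Δ·Π!·Σ² = 15/952  (sign -1)
I_A²/I_B² = (361/37128)/(15/952) = 361/585

361/585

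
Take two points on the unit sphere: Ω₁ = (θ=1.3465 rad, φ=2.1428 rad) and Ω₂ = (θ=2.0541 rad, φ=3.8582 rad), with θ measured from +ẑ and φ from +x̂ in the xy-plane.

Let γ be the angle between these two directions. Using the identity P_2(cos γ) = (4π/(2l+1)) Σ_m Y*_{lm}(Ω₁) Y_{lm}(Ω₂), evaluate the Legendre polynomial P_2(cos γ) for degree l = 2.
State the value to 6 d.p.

-0.422188

Summing Y*_{l m}(θ₁,φ₁)·Y_{l m}(θ₂,φ₂) over m ∈ [−2, 2]; prefactor 4π/(2·2+1) = 2.513274:
  m=-2: Y*=-0.151988-0.334230i  Y=+0.041536-0.299995i  product -0.106581+0.031713i
  m=-1: Y*=-0.090685+0.140859i  Y=+0.239701-0.208799i  product +0.007674+0.052699i
  m=+0: Y*=-0.268584-0.000000i  Y=-0.111063+0.000000i  product +0.029830+0.000000i
  m=+1: Y*=+0.090685+0.140859i  Y=-0.239701-0.208799i  product +0.007674-0.052699i
  m=+2: Y*=-0.151988+0.334230i  Y=+0.041536+0.299995i  product -0.106581-0.031713i
Total Σ_m = -0.167983+0.000000i. Multiply by 2.513274: -0.422188+0.000000i. P_2(cos γ) = -0.422188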